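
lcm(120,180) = 360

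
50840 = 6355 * 8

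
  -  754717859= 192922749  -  947640608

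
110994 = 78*1423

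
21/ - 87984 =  - 1 +29321/29328 = - 0.00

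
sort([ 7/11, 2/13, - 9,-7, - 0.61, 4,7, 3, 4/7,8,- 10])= [ -10, -9, - 7, - 0.61, 2/13,4/7,7/11, 3,4, 7, 8 ]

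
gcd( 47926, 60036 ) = 2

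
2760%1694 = 1066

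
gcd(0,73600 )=73600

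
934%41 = 32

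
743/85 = 8 + 63/85 = 8.74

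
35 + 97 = 132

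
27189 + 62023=89212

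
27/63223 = 27/63223= 0.00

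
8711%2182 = 2165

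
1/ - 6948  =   - 1 + 6947/6948 = -0.00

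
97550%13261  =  4723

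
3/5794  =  3/5794= 0.00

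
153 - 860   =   - 707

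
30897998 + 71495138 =102393136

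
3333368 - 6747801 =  - 3414433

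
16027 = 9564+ 6463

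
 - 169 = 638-807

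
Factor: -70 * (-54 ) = 3780=   2^2*3^3* 5^1*7^1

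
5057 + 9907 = 14964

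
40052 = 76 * 527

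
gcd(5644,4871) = 1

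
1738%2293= 1738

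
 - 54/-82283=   54/82283 = 0.00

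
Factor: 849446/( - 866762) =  - 883/901 = -17^( - 1) *53^( - 1 )*883^1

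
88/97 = 88/97  =  0.91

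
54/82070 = 27/41035 = 0.00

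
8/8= 1  =  1.00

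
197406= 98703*2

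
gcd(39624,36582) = 78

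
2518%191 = 35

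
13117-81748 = -68631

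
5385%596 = 21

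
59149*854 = 50513246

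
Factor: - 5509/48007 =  - 7^1*61^(- 1)   =  - 7/61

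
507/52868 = 507/52868 = 0.01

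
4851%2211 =429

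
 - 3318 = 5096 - 8414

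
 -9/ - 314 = 9/314 = 0.03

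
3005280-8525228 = - 5519948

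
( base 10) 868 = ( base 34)PI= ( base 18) 2c4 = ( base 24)1c4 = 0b1101100100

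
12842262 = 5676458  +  7165804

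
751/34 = 22+3/34 = 22.09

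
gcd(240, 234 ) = 6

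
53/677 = 53/677 = 0.08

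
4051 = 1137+2914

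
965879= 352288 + 613591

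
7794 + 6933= 14727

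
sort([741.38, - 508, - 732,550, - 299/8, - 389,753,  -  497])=[ - 732, - 508,-497,- 389, - 299/8 , 550, 741.38 , 753]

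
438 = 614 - 176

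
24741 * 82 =2028762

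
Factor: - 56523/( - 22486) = 2^( - 1)*3^1*83^1 * 227^1*11243^( - 1 ) 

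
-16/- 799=16/799 =0.02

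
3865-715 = 3150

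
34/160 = 17/80= 0.21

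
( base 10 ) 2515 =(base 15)b2a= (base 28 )35n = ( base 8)4723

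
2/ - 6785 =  - 2/6785 =- 0.00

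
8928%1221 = 381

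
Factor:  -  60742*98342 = -2^2*11^2*251^1*49171^1=- 5973489764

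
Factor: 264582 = 2^1 * 3^2 * 14699^1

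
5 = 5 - 0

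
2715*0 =0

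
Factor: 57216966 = 2^1*3^1*107^1*89123^1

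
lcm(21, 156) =1092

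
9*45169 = 406521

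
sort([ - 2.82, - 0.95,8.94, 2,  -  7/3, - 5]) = [ - 5,  -  2.82, - 7/3,- 0.95,2,8.94] 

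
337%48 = 1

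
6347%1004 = 323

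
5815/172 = 33 + 139/172 = 33.81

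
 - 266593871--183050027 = - 83543844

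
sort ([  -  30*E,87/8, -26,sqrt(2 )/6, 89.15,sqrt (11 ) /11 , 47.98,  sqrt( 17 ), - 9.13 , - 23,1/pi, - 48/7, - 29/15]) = [  -  30*E, - 26, - 23, -9.13, - 48/7 , - 29/15, sqrt(2 )/6,sqrt( 11 ) /11 , 1/pi, sqrt( 17) , 87/8, 47.98,89.15 ]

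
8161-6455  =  1706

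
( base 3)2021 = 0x3D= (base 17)3A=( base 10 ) 61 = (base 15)41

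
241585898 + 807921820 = 1049507718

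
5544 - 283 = 5261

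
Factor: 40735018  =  2^1 * 43^1 * 263^1*1801^1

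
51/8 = 51/8 = 6.38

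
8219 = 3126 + 5093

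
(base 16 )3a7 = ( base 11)780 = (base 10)935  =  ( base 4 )32213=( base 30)115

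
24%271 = 24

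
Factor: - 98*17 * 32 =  - 2^6*7^2 * 17^1 = - 53312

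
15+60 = 75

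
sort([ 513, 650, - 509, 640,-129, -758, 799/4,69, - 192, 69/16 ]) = [ - 758, - 509, - 192,-129,69/16,  69, 799/4,513,640, 650 ]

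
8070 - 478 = 7592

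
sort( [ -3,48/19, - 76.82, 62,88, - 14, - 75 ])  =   [-76.82,-75, - 14,- 3, 48/19,62, 88]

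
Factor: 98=2^1*7^2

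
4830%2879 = 1951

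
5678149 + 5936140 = 11614289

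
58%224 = 58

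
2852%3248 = 2852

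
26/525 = 26/525 =0.05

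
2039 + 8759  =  10798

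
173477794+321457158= 494934952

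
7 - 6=1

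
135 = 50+85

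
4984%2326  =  332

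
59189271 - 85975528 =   -  26786257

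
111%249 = 111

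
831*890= 739590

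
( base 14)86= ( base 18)6a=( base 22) 58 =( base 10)118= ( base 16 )76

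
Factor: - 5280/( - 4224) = 5/4 = 2^(- 2 )*5^1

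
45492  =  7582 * 6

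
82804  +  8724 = 91528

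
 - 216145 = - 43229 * 5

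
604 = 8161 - 7557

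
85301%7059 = 593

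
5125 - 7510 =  - 2385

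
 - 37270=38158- 75428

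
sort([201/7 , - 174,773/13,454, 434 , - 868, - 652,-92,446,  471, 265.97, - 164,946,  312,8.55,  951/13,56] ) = [ - 868,-652,-174, - 164, - 92, 8.55,201/7, 56, 773/13, 951/13, 265.97, 312,  434, 446,454,471,946] 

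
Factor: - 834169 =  - 7^1*269^1*443^1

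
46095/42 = 2195/2 = 1097.50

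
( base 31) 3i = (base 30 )3L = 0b1101111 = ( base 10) 111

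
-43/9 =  - 43/9 = -  4.78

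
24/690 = 4/115 = 0.03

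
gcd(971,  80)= 1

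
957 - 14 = 943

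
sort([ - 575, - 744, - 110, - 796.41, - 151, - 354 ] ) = [ - 796.41, - 744, - 575, - 354, - 151,-110 ] 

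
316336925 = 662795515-346458590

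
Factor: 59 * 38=2^1*19^1 * 59^1 =2242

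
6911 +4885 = 11796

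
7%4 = 3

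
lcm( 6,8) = 24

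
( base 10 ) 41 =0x29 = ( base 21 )1K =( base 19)23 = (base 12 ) 35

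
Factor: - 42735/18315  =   - 3^( - 1)*7^1= - 7/3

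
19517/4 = 4879 + 1/4 = 4879.25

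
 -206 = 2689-2895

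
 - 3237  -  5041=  - 8278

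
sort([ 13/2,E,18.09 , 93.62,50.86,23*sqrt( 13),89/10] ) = [ E,13/2,89/10, 18.09,50.86,23*sqrt( 13),93.62 ]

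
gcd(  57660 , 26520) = 60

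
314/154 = 2 + 3/77 =2.04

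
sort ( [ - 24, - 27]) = [ - 27, - 24 ] 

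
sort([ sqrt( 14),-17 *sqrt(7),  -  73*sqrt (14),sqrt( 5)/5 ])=[-73* sqrt( 14),  -  17*sqrt(7),sqrt (5 ) /5,sqrt( 14) ]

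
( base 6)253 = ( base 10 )105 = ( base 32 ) 39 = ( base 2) 1101001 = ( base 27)3o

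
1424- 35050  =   - 33626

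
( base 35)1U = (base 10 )65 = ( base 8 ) 101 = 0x41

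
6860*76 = 521360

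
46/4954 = 23/2477 = 0.01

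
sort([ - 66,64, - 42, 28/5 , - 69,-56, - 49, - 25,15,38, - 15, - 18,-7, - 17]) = [ - 69, - 66, - 56, - 49 , - 42, - 25, -18, - 17 , -15, - 7, 28/5,15,38,64]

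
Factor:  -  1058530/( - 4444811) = 2^1*5^1 * 7^ ( - 1 ) * 11^1* 31^( - 1)*9623^1*20483^( - 1)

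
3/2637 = 1/879 = 0.00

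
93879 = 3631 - -90248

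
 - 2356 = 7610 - 9966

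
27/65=27/65 = 0.42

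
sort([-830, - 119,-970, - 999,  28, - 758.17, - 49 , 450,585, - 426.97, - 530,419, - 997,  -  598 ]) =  [-999, - 997, - 970, - 830, - 758.17, - 598,  -  530, - 426.97, - 119,-49,28, 419,450,585 ]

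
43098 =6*7183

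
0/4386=0 = 0.00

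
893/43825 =893/43825 = 0.02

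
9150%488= 366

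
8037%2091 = 1764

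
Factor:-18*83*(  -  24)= 2^4*3^3*83^1 = 35856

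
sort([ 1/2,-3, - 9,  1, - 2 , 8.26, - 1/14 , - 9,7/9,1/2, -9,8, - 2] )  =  [-9, - 9, - 9, -3, - 2, - 2, - 1/14, 1/2,1/2,7/9, 1, 8, 8.26]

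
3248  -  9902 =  - 6654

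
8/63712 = 1/7964=0.00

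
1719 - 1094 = 625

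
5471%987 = 536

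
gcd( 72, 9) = 9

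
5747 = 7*821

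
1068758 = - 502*(  -  2129 )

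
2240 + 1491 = 3731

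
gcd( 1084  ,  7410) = 2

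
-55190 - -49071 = - 6119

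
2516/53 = 47 + 25/53 = 47.47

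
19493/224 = 87 + 5/224= 87.02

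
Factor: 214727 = 17^2*743^1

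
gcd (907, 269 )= 1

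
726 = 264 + 462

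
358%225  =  133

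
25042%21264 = 3778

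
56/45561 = 56/45561 = 0.00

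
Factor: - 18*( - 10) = 180= 2^2*3^2*5^1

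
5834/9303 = 5834/9303  =  0.63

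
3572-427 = 3145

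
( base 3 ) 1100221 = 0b1111100101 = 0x3E5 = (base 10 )997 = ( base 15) 467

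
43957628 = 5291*8308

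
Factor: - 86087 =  - 31^1*2777^1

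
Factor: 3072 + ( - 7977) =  - 4905 = - 3^2*5^1*109^1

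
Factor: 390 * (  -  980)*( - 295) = 2^3*3^1*5^3*7^2*13^1 * 59^1 = 112749000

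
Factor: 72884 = 2^2*7^1*19^1 * 137^1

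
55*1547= 85085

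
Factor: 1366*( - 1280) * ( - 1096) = 1916334080 = 2^12 * 5^1 * 137^1*683^1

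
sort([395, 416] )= [395,416] 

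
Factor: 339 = 3^1*113^1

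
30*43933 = 1317990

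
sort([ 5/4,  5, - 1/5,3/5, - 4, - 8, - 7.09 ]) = [ - 8, - 7.09, - 4, - 1/5, 3/5,5/4 , 5]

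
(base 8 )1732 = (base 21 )24k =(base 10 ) 986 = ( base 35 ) S6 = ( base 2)1111011010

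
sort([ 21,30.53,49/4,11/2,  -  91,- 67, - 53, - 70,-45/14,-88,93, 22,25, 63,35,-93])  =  [ - 93,-91,  -  88, - 70, - 67, - 53,-45/14,11/2,49/4,21,22,25,30.53,35, 63, 93]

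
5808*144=836352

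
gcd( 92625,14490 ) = 15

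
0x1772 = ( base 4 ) 1131302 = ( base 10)6002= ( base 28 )7ia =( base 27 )868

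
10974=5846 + 5128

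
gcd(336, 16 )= 16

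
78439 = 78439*1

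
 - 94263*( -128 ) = 12065664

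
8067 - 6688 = 1379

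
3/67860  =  1/22620=0.00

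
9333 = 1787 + 7546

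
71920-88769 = -16849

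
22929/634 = 36+105/634  =  36.17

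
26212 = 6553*4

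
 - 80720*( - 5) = 403600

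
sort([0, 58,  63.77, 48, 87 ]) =[ 0, 48,58, 63.77,87]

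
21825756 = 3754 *5814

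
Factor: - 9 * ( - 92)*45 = 2^2*3^4*5^1*23^1  =  37260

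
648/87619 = 648/87619 = 0.01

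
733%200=133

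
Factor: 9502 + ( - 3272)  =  2^1*5^1 * 7^1*89^1 = 6230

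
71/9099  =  71/9099 = 0.01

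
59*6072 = 358248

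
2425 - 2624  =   - 199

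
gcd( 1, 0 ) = 1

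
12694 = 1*12694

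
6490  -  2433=4057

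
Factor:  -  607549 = - 607549^1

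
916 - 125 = 791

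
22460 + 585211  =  607671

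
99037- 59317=39720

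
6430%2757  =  916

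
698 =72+626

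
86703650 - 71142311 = 15561339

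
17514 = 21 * 834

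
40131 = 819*49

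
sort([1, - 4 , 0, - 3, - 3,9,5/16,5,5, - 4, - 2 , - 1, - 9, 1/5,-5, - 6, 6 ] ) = [-9,- 6, - 5, - 4,  -  4, - 3, - 3, - 2, - 1, 0,1/5,5/16 , 1 , 5,5, 6, 9 ]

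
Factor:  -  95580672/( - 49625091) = 31860224/16541697 = 2^9*3^( - 1 ) * 11^1*17^ ( - 1)*47^ ( - 1) * 67^( - 1)*103^( - 1 )*5657^1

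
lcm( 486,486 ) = 486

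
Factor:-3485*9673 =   -  33710405 = -5^1*17^2*41^1*569^1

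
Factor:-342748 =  - 2^2*7^1*12241^1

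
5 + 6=11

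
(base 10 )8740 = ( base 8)21044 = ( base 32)8h4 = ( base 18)18HA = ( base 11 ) 6626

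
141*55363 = 7806183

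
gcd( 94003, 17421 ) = 1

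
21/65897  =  21/65897 = 0.00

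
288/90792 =4/1261=0.00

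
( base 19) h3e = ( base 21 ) e1d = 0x1840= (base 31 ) 6e8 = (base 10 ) 6208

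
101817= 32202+69615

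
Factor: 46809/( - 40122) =  -  7/6 = -2^(- 1)*3^( - 1 )*7^1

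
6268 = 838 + 5430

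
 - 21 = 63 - 84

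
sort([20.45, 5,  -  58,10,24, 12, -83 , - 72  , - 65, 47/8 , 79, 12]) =[  -  83 ,-72, - 65, - 58,  5,47/8,10,  12,12, 20.45,24,79]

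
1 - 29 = -28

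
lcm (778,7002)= 7002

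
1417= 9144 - 7727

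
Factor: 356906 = 2^1*11^1 * 16223^1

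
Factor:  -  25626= - 2^1*3^1*4271^1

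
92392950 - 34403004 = 57989946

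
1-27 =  - 26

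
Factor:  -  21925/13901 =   -  5^2*877^1*13901^(  -  1)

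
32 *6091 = 194912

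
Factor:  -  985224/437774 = -492612/218887 = - 2^2*3^1*41051^1*218887^( - 1 )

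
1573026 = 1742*903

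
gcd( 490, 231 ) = 7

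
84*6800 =571200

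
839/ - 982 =-839/982= - 0.85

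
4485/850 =897/170 = 5.28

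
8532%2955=2622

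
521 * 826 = 430346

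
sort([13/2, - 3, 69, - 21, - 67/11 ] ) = [ - 21, - 67/11, - 3, 13/2  ,  69]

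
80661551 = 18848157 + 61813394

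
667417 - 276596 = 390821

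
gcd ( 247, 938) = 1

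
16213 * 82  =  1329466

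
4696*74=347504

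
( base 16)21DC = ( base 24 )F14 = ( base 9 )12801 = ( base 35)72n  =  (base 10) 8668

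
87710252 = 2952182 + 84758070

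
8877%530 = 397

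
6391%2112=55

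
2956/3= 985 + 1/3 = 985.33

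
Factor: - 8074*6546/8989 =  - 52852404/8989  =  - 2^2 * 3^1*11^1*89^( - 1 )*101^(  -  1 )*367^1*1091^1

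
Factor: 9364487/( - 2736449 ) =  - 11^1 * 199^(-1)*727^1*1171^1*13751^( - 1 )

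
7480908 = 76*98433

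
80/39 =2 + 2/39 = 2.05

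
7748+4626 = 12374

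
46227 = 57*811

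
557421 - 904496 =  - 347075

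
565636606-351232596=214404010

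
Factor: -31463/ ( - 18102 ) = 2^(-1)*3^(  -  1)*7^( - 1)*73^1 = 73/42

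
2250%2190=60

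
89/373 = 89/373 = 0.24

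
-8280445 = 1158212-9438657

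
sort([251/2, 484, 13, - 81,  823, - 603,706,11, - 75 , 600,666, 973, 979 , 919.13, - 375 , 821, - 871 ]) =[- 871, - 603,-375, - 81 , -75, 11, 13, 251/2,484, 600,  666,  706, 821, 823,  919.13,973,979]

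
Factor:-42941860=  - 2^2*5^1*13^1*165161^1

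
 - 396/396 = -1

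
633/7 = 90 + 3/7 = 90.43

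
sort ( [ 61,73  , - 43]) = [-43,61,73 ]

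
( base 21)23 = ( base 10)45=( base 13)36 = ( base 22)21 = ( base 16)2D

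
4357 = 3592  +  765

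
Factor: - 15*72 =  - 2^3*3^3*5^1 = -  1080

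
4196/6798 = 2098/3399 = 0.62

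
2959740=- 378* ( -7830 ) 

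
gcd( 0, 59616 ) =59616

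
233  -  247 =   -  14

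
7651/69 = 7651/69 =110.88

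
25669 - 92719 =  - 67050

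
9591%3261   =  3069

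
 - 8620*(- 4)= 34480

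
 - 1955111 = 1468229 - 3423340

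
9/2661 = 3/887  =  0.00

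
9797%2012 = 1749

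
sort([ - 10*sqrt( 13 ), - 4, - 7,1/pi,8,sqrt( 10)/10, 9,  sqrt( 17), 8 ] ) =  [-10 *sqrt( 13),-7, - 4,  sqrt(  10) /10, 1/pi,sqrt(17),8, 8, 9 ]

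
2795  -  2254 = 541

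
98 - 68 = 30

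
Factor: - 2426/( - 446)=1213/223 = 223^( - 1 )*1213^1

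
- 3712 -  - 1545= - 2167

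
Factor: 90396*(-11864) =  - 2^5*3^6*31^1*1483^1 = - 1072458144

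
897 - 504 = 393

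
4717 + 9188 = 13905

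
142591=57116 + 85475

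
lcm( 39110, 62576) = 312880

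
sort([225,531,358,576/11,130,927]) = [ 576/11,130, 225, 358,531,927 ]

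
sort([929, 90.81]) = [90.81, 929]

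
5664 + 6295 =11959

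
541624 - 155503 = 386121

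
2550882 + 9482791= 12033673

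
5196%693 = 345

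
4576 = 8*572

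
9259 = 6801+2458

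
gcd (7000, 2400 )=200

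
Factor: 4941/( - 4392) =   -  2^( - 3)*3^2 = - 9/8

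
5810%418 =376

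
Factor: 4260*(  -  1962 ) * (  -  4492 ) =37544675040 =2^5 * 3^3*5^1*71^1*109^1 *1123^1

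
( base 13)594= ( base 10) 966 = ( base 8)1706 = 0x3C6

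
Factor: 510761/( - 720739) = - 23^1*41^(-1)*53^1*419^1 * 17579^( - 1 )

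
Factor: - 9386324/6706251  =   -2^2 * 3^( - 2) * 283^(-1 ) *2633^(  -  1) * 2346581^1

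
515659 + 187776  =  703435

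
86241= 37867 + 48374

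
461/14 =32+13/14=   32.93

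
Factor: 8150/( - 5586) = -4075/2793 = - 3^( - 1 )*5^2 *7^( - 2)*19^( - 1)*163^1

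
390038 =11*35458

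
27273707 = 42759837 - 15486130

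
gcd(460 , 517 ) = 1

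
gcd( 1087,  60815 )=1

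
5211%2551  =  109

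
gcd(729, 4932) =9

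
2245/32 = 70 + 5/32 = 70.16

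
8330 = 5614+2716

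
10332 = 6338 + 3994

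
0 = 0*18660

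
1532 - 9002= - 7470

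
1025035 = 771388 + 253647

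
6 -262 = -256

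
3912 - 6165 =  - 2253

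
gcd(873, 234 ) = 9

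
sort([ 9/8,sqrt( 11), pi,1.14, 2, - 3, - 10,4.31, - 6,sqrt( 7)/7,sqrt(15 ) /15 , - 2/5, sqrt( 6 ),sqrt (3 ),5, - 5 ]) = [ - 10, - 6, - 5, - 3, - 2/5,sqrt(15 ) /15,sqrt (7 )/7, 9/8 , 1.14,sqrt ( 3 ),2, sqrt ( 6),pi , sqrt( 11 ), 4.31,5 ]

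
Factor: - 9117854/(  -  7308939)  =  2^1*3^(- 1)*11^(  -  1) * 19^ ( - 1) *11657^( - 1 )*4558927^1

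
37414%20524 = 16890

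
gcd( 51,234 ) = 3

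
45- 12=33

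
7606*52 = 395512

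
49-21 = 28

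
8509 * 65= 553085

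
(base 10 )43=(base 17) 29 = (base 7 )61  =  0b101011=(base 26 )1h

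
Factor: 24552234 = 2^1*3^5*7^2*1031^1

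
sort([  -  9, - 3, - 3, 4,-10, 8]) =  [ - 10,-9, - 3, - 3 , 4, 8]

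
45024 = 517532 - 472508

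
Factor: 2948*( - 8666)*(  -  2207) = 2^3*7^1*11^1*67^1*619^1*2207^1=56383041176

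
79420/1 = 79420 = 79420.00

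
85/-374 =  - 1 + 17/22=- 0.23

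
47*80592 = 3787824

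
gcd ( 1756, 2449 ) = 1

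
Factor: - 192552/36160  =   - 2^( - 3 )*3^1 *5^( - 1)* 71^1 = - 213/40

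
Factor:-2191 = -7^1 * 313^1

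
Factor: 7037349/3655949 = 639759/332359 = 3^1*127^( - 1 )*2617^(-1) * 213253^1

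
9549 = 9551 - 2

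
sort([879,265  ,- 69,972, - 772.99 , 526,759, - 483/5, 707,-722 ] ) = [-772.99 , - 722, - 483/5,-69, 265, 526, 707, 759,879,972 ] 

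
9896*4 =39584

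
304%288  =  16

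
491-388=103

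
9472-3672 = 5800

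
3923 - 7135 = -3212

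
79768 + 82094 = 161862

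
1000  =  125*8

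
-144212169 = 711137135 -855349304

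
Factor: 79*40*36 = 2^5*3^2*5^1*79^1 = 113760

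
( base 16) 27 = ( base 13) 30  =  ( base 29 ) 1A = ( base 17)25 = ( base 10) 39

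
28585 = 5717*5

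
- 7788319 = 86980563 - 94768882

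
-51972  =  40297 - 92269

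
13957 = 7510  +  6447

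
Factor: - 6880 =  - 2^5 * 5^1 * 43^1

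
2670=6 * 445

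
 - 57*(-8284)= 472188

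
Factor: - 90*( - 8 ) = 2^4*3^2 * 5^1 = 720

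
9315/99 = 94 + 1/11 = 94.09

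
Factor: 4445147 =7^1*635021^1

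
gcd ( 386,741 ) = 1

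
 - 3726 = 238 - 3964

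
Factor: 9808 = 2^4*613^1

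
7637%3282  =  1073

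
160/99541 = 160/99541 = 0.00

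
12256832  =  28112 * 436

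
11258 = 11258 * 1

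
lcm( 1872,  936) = 1872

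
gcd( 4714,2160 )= 2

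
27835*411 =11440185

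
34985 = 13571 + 21414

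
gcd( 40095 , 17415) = 405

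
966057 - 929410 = 36647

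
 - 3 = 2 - 5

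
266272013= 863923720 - 597651707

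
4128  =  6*688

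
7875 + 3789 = 11664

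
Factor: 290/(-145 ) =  - 2^1 = - 2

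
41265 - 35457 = 5808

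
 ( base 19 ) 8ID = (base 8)6253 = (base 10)3243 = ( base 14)1279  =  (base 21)779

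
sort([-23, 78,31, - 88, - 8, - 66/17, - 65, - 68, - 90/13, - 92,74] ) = [- 92, - 88, - 68  , - 65 , - 23, - 8,-90/13, -66/17, 31, 74,78 ] 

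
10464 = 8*1308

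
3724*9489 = 35337036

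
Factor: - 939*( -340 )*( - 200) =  - 2^5*3^1*5^3*17^1*313^1 = - 63852000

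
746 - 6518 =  - 5772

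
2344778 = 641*3658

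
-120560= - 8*15070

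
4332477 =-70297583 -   -  74630060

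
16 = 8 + 8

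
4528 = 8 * 566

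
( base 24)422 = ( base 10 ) 2354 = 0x932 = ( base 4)210302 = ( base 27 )365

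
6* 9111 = 54666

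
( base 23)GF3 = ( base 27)c2a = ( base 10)8812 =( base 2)10001001101100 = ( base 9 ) 13071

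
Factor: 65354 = 2^1*41^1*797^1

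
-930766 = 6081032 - 7011798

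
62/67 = 62/67 = 0.93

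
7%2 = 1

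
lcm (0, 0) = 0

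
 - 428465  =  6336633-6765098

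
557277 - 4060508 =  - 3503231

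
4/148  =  1/37=0.03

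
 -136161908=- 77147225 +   -  59014683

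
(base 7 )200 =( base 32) 32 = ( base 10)98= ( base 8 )142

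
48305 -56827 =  - 8522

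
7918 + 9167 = 17085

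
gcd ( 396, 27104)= 44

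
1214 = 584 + 630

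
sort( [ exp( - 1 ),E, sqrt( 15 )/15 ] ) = [sqrt( 15) /15 , exp( - 1),E]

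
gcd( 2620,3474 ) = 2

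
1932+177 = 2109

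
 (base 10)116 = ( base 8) 164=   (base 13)8C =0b1110100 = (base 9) 138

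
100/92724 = 25/23181 = 0.00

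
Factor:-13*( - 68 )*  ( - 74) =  - 2^3*13^1 * 17^1*37^1 = - 65416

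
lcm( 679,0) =0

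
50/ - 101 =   -  1+51/101 = - 0.50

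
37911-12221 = 25690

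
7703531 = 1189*6479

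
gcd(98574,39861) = 3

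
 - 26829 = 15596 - 42425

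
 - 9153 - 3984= -13137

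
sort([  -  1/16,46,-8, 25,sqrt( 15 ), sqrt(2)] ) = [ -8, - 1/16 , sqrt( 2),sqrt( 15), 25, 46]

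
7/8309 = 1/1187=0.00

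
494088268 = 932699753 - 438611485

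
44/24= 1+5/6 = 1.83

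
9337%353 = 159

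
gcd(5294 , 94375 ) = 1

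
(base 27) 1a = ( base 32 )15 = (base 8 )45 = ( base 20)1h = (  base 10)37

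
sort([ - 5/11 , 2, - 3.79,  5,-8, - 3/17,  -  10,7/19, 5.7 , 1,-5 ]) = [-10,-8,  -  5,-3.79, - 5/11,-3/17, 7/19 , 1,2,5,  5.7]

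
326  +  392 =718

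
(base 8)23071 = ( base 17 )1GEA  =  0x2639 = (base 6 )113145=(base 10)9785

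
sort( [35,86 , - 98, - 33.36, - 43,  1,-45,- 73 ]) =[-98, - 73, - 45, - 43,  -  33.36,1,35,86]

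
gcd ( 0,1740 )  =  1740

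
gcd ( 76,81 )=1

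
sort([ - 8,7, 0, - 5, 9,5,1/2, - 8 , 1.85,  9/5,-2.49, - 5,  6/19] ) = [-8,-8, - 5, -5, - 2.49,0, 6/19,1/2,  9/5  ,  1.85, 5, 7, 9] 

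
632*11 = 6952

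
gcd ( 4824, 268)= 268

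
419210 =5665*74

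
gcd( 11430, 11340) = 90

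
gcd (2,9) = 1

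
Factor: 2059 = 29^1*71^1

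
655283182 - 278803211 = 376479971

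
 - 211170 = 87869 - 299039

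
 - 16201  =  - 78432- - 62231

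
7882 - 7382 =500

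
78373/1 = 78373 = 78373.00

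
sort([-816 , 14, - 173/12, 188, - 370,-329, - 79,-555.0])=[ - 816,-555.0, - 370, - 329,- 79,- 173/12, 14, 188]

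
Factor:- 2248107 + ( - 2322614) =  - 4570721  =  -23^1 * 37^1*41^1*131^1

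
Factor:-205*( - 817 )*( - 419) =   -  70176215=   - 5^1*19^1 * 41^1*43^1*419^1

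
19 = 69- 50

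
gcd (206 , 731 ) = 1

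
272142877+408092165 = 680235042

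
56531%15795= 9146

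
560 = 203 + 357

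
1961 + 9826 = 11787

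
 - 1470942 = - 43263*34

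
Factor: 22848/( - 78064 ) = -12/41 = -  2^2*3^1 *41^ (-1 )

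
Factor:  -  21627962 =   -  2^1*10813981^1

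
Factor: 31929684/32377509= 10643228/10792503 =2^2 * 3^( - 2)*97^1*27431^1*1199167^( - 1) 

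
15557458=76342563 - 60785105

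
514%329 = 185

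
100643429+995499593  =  1096143022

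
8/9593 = 8/9593 = 0.00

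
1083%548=535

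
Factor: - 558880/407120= - 2^1*499^1*727^(-1 ) = -  998/727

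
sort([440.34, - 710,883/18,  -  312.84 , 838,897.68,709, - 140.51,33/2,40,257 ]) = [ - 710, - 312.84, - 140.51,33/2,40,883/18,257,440.34, 709,838,897.68 ]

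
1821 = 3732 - 1911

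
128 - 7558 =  - 7430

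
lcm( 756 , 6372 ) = 44604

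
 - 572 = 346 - 918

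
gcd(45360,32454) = 54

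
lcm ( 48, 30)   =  240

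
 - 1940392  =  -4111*472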